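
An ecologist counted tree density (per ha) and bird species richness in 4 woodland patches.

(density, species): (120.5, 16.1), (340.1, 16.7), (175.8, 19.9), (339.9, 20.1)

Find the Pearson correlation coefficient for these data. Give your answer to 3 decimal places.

n = 4, Σx = 976.3, Σy = 72.8, Σx² = 276625.91, Σy² = 1338.12, Σxy = 17950.13
nΣxy − ΣxΣy = 71800.52 − 71074.64 = 725.88
nΣx² − (Σx)² = 1106503.64 − 953161.69 = 153341.95; nΣy² − (Σy)² = 5352.48 − 5299.84 = 52.64
r = 725.88 / √(153341.95 × 52.64) = 725.88 / 2841.1125 ≈ 0.255

0.255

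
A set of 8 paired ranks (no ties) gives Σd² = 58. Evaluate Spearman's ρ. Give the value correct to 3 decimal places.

ρ = 1 − 6Σd² / [n(n²−1)] = 1 − 6×58 / (8×63)
  = 1 − 348/504 = 1 − 0.6905 ≈ 0.310

0.310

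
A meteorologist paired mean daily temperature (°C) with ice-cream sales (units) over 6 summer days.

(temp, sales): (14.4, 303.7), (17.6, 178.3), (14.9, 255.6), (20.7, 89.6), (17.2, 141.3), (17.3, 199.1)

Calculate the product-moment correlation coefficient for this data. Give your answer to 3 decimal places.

n = 6, Σx = 102.1, Σy = 1167.6, Σx² = 1762.75, Σy² = 256990.6, Σxy = 19049.31
nΣxy − ΣxΣy = 114295.86 − 119211.96 = -4916.1
nΣx² − (Σx)² = 10576.5 − 10424.41 = 152.09; nΣy² − (Σy)² = 1541943.6 − 1363289.76 = 178653.84
r = -4916.1 / √(152.09 × 178653.84) = -4916.1 / 5212.6253 ≈ -0.943

-0.943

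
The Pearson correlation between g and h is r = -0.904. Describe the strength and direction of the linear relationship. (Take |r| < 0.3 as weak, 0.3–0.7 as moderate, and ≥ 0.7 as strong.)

r = -0.904 < 0 so the relationship is negative.
|r| = 0.904, which falls in the strong range.

strong negative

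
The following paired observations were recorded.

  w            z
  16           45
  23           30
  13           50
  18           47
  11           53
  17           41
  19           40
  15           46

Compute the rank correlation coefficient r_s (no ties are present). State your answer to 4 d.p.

-0.8571

Rank w: 4, 8, 2, 6, 1, 5, 7, 3
Rank z: 4, 1, 7, 6, 8, 3, 2, 5
d = rank(w) − rank(z): 0, 7, -5, 0, -7, 2, 5, -2; Σd² = 156
ρ = 1 − 6Σd² / [n(n²−1)] = 1 − 6×156 / (8×63) = 1 − 936/504 ≈ -0.8571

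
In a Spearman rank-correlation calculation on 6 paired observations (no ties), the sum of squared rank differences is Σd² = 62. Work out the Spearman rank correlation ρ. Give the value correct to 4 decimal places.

-0.7714

ρ = 1 − 6Σd² / [n(n²−1)] = 1 − 6×62 / (6×35)
  = 1 − 372/210 = 1 − 1.77143 ≈ -0.7714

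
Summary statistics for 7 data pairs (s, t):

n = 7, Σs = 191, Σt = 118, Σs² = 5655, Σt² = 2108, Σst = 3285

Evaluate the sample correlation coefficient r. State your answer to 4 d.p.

0.2844

r = (nΣst − ΣsΣt) / √[(nΣs² − (Σs)²)(nΣt² − (Σt)²)]
Numerator: 7×3285 − 191×118 = 457
Denominator: √[(39585 − 36481)(14756 − 13924)] = √[3104 × 832] = 1607.0246
r = 457 / 1607.0246 ≈ 0.2844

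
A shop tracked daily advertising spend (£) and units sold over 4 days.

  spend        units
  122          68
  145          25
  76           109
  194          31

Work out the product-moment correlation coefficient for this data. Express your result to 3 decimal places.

n = 4, Σx = 537, Σy = 233, Σx² = 79321, Σy² = 18091, Σxy = 26219
nΣxy − ΣxΣy = 104876 − 125121 = -20245
nΣx² − (Σx)² = 317284 − 288369 = 28915; nΣy² − (Σy)² = 72364 − 54289 = 18075
r = -20245 / √(28915 × 18075) = -20245 / 22861.2910 ≈ -0.886

-0.886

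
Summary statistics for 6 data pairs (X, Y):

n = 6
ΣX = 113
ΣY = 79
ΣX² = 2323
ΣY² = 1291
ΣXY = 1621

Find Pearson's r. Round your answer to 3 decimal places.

r = (nΣXY − ΣXΣY) / √[(nΣX² − (ΣX)²)(nΣY² − (ΣY)²)]
Numerator: 6×1621 − 113×79 = 799
Denominator: √[(13938 − 12769)(7746 − 6241)] = √[1169 × 1505] = 1326.4030
r = 799 / 1326.4030 ≈ 0.602

0.602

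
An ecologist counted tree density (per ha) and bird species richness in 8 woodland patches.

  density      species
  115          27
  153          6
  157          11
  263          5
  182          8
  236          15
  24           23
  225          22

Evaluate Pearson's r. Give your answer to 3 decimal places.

n = 8, Σx = 1355, Σy = 117, Σx² = 270473, Σy² = 2213, Σxy = 17563
nΣxy − ΣxΣy = 140504 − 158535 = -18031
nΣx² − (Σx)² = 2163784 − 1836025 = 327759; nΣy² − (Σy)² = 17704 − 13689 = 4015
r = -18031 / √(327759 × 4015) = -18031 / 36276.0580 ≈ -0.497

-0.497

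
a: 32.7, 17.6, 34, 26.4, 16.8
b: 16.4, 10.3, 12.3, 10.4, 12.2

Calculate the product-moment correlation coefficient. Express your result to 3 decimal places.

0.555

n = 5, Σa = 127.5, Σb = 61.6, Σa² = 3514.25, Σb² = 783.34, Σab = 1615.28
nΣab − ΣaΣb = 8076.4 − 7854 = 222.4
nΣa² − (Σa)² = 17571.25 − 16256.25 = 1315; nΣb² − (Σb)² = 3916.7 − 3794.56 = 122.14
r = 222.4 / √(1315 × 122.14) = 222.4 / 400.7669 ≈ 0.555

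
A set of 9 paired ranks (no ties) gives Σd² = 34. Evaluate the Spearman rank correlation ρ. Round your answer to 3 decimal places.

ρ = 1 − 6Σd² / [n(n²−1)] = 1 − 6×34 / (9×80)
  = 1 − 204/720 = 1 − 0.2833 ≈ 0.717

0.717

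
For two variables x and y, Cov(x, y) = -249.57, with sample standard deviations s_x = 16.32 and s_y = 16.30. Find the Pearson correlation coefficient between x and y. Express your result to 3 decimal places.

r = Cov(x,y) / (s_x · s_y) = -249.57 / (16.32 × 16.30)
  = -249.57 / 266.0160 ≈ -0.938

-0.938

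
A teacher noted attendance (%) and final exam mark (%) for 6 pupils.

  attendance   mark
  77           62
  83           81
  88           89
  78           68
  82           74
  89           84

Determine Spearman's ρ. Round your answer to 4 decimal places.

Rank attendance: 1, 4, 5, 2, 3, 6
Rank mark: 1, 4, 6, 2, 3, 5
d = rank(attendance) − rank(mark): 0, 0, -1, 0, 0, 1; Σd² = 2
ρ = 1 − 6Σd² / [n(n²−1)] = 1 − 6×2 / (6×35) = 1 − 12/210 ≈ 0.9429

0.9429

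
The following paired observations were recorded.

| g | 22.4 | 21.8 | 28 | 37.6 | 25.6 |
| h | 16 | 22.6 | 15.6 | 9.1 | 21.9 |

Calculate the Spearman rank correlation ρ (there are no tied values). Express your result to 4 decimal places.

Rank g: 2, 1, 4, 5, 3
Rank h: 3, 5, 2, 1, 4
d = rank(g) − rank(h): -1, -4, 2, 4, -1; Σd² = 38
ρ = 1 − 6Σd² / [n(n²−1)] = 1 − 6×38 / (5×24) = 1 − 228/120 ≈ -0.9000

-0.9000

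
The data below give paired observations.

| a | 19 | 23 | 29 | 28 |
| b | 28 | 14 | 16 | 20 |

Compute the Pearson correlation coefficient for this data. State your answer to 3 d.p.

n = 4, Σa = 99, Σb = 78, Σa² = 2515, Σb² = 1636, Σab = 1878
nΣab − ΣaΣb = 7512 − 7722 = -210
nΣa² − (Σa)² = 10060 − 9801 = 259; nΣb² − (Σb)² = 6544 − 6084 = 460
r = -210 / √(259 × 460) = -210 / 345.1666 ≈ -0.608

-0.608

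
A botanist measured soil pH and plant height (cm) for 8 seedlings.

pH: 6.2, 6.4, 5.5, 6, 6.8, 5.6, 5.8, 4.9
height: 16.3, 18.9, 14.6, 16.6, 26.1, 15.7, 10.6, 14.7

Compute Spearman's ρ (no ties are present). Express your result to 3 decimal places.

0.810

Rank pH: 6, 7, 2, 5, 8, 3, 4, 1
Rank height: 5, 7, 2, 6, 8, 4, 1, 3
d = rank(pH) − rank(height): 1, 0, 0, -1, 0, -1, 3, -2; Σd² = 16
ρ = 1 − 6Σd² / [n(n²−1)] = 1 − 6×16 / (8×63) = 1 − 96/504 ≈ 0.810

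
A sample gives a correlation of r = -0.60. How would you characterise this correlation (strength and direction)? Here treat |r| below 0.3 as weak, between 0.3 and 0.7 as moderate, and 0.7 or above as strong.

moderate negative

r = -0.60 < 0 so the relationship is negative.
|r| = 0.60, which falls in the moderate range.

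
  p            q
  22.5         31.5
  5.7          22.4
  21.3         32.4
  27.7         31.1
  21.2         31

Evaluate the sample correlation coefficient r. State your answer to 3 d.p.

n = 5, Σp = 98.4, Σq = 148.4, Σp² = 2209.16, Σq² = 4471.98, Σpq = 3045.22
nΣpq − ΣpΣq = 15226.1 − 14602.56 = 623.54
nΣp² − (Σp)² = 11045.8 − 9682.56 = 1363.24; nΣq² − (Σq)² = 22359.9 − 22022.56 = 337.34
r = 623.54 / √(1363.24 × 337.34) = 623.54 / 678.1411 ≈ 0.919

0.919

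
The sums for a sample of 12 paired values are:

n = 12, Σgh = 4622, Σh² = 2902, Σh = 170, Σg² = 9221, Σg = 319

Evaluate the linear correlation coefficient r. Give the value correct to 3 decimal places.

0.170

r = (nΣgh − ΣgΣh) / √[(nΣg² − (Σg)²)(nΣh² − (Σh)²)]
Numerator: 12×4622 − 319×170 = 1234
Denominator: √[(110652 − 101761)(34824 − 28900)] = √[8891 × 5924] = 7257.4296
r = 1234 / 7257.4296 ≈ 0.170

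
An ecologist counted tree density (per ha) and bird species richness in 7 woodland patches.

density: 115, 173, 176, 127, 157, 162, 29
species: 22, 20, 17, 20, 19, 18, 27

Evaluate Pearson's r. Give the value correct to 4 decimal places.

n = 7, Σx = 939, Σy = 143, Σx² = 141993, Σy² = 2987, Σxy = 18204
nΣxy − ΣxΣy = 127428 − 134277 = -6849
nΣx² − (Σx)² = 993951 − 881721 = 112230; nΣy² − (Σy)² = 20909 − 20449 = 460
r = -6849 / √(112230 × 460) = -6849 / 7185.1096 ≈ -0.9532

-0.9532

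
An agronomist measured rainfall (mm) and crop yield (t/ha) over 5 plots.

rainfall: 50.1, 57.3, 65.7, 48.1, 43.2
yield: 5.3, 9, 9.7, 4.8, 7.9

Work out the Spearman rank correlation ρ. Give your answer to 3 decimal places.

Rank rainfall: 3, 4, 5, 2, 1
Rank yield: 2, 4, 5, 1, 3
d = rank(rainfall) − rank(yield): 1, 0, 0, 1, -2; Σd² = 6
ρ = 1 − 6Σd² / [n(n²−1)] = 1 − 6×6 / (5×24) = 1 − 36/120 ≈ 0.700

0.700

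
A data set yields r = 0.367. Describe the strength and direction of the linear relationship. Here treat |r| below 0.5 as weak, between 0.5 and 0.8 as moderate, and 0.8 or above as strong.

r = 0.367 > 0 so the relationship is positive.
|r| = 0.367, which falls in the weak range.

weak positive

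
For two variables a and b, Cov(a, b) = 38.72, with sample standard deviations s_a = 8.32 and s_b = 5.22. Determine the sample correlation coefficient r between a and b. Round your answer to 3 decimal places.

r = Cov(a,b) / (s_a · s_b) = 38.72 / (8.32 × 5.22)
  = 38.72 / 43.4304 ≈ 0.892

0.892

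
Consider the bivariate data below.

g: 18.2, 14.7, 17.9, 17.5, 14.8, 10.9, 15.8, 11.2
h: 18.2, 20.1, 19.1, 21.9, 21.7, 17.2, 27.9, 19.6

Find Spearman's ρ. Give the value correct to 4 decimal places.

Rank g: 8, 3, 7, 6, 4, 1, 5, 2
Rank h: 2, 5, 3, 7, 6, 1, 8, 4
d = rank(g) − rank(h): 6, -2, 4, -1, -2, 0, -3, -2; Σd² = 74
ρ = 1 − 6Σd² / [n(n²−1)] = 1 − 6×74 / (8×63) = 1 − 444/504 ≈ 0.1190

0.1190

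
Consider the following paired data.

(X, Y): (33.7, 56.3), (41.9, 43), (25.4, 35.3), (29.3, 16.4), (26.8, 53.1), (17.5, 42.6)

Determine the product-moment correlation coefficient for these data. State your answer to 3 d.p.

0.112

n = 6, ΣX = 174.6, ΣY = 246.7, ΣX² = 5419.44, ΣY² = 11168.11, ΣXY = 7244.73
nΣXY − ΣXΣY = 43468.38 − 43073.82 = 394.56
nΣX² − (ΣX)² = 32516.64 − 30485.16 = 2031.48; nΣY² − (ΣY)² = 67008.66 − 60860.89 = 6147.77
r = 394.56 / √(2031.48 × 6147.77) = 394.56 / 3533.9881 ≈ 0.112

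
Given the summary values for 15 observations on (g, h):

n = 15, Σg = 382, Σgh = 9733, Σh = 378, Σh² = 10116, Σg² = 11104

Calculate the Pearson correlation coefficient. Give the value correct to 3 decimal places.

0.118

r = (nΣgh − ΣgΣh) / √[(nΣg² − (Σg)²)(nΣh² − (Σh)²)]
Numerator: 15×9733 − 382×378 = 1599
Denominator: √[(166560 − 145924)(151740 − 142884)] = √[20636 × 8856] = 13518.5952
r = 1599 / 13518.5952 ≈ 0.118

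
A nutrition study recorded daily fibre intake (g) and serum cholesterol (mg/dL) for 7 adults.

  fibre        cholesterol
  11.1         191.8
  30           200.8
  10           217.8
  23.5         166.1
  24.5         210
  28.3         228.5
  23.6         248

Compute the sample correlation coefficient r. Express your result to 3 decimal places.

0.111

n = 7, Σx = 151, Σy = 1463, Σx² = 3633.56, Σy² = 309950.18, Σxy = 31698.68
nΣxy − ΣxΣy = 221890.76 − 220913 = 977.76
nΣx² − (Σx)² = 25434.92 − 22801 = 2633.92; nΣy² − (Σy)² = 2169651.26 − 2140369 = 29282.26
r = 977.76 / √(2633.92 × 29282.26) = 977.76 / 8782.2053 ≈ 0.111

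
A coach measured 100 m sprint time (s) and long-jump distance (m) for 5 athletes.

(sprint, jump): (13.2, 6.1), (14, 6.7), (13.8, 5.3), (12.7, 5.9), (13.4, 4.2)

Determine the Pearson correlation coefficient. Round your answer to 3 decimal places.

n = 5, Σx = 67.1, Σy = 28.2, Σx² = 901.53, Σy² = 162.64, Σxy = 378.67
nΣxy − ΣxΣy = 1893.35 − 1892.22 = 1.13
nΣx² − (Σx)² = 4507.65 − 4502.41 = 5.24; nΣy² − (Σy)² = 813.2 − 795.24 = 17.96
r = 1.13 / √(5.24 × 17.96) = 1.13 / 9.7011 ≈ 0.116

0.116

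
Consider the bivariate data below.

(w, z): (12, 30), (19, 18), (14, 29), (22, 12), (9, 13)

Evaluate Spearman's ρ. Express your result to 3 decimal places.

-0.400

Rank w: 2, 4, 3, 5, 1
Rank z: 5, 3, 4, 1, 2
d = rank(w) − rank(z): -3, 1, -1, 4, -1; Σd² = 28
ρ = 1 − 6Σd² / [n(n²−1)] = 1 − 6×28 / (5×24) = 1 − 168/120 ≈ -0.400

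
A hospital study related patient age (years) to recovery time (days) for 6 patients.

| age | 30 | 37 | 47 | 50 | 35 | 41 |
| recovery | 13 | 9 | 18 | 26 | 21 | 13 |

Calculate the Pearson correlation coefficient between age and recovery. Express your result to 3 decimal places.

n = 6, Σx = 240, Σy = 100, Σx² = 9884, Σy² = 1860, Σxy = 4137
nΣxy − ΣxΣy = 24822 − 24000 = 822
nΣx² − (Σx)² = 59304 − 57600 = 1704; nΣy² − (Σy)² = 11160 − 10000 = 1160
r = 822 / √(1704 × 1160) = 822 / 1405.9303 ≈ 0.585

0.585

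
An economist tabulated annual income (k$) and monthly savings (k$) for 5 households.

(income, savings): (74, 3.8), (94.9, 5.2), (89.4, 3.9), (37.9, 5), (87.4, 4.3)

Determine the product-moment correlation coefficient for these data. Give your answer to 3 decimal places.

n = 5, Σx = 383.6, Σy = 22.2, Σx² = 31549.54, Σy² = 100.18, Σxy = 1688.66
nΣxy − ΣxΣy = 8443.3 − 8515.92 = -72.62
nΣx² − (Σx)² = 157747.7 − 147148.96 = 10598.74; nΣy² − (Σy)² = 500.9 − 492.84 = 8.06
r = -72.62 / √(10598.74 × 8.06) = -72.62 / 292.2770 ≈ -0.248

-0.248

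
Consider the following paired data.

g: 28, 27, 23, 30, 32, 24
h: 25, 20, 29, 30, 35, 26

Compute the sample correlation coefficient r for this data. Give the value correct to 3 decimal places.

n = 6, Σg = 164, Σh = 165, Σg² = 4542, Σh² = 4667, Σgh = 4551
nΣgh − ΣgΣh = 27306 − 27060 = 246
nΣg² − (Σg)² = 27252 − 26896 = 356; nΣh² − (Σh)² = 28002 − 27225 = 777
r = 246 / √(356 × 777) = 246 / 525.9392 ≈ 0.468

0.468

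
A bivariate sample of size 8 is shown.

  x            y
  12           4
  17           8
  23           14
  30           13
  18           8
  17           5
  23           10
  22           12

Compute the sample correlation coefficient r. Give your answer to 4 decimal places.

0.8651

n = 8, Σx = 162, Σy = 74, Σx² = 3488, Σy² = 778, Σxy = 1619
nΣxy − ΣxΣy = 12952 − 11988 = 964
nΣx² − (Σx)² = 27904 − 26244 = 1660; nΣy² − (Σy)² = 6224 − 5476 = 748
r = 964 / √(1660 × 748) = 964 / 1114.3070 ≈ 0.8651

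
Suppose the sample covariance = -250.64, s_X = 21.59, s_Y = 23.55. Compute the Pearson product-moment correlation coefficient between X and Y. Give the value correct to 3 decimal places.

-0.493

r = Cov(X,Y) / (s_X · s_Y) = -250.64 / (21.59 × 23.55)
  = -250.64 / 508.4445 ≈ -0.493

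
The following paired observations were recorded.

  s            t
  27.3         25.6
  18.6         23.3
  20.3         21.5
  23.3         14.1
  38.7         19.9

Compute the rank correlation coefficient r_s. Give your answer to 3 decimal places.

-0.200

Rank s: 4, 1, 2, 3, 5
Rank t: 5, 4, 3, 1, 2
d = rank(s) − rank(t): -1, -3, -1, 2, 3; Σd² = 24
ρ = 1 − 6Σd² / [n(n²−1)] = 1 − 6×24 / (5×24) = 1 − 144/120 ≈ -0.200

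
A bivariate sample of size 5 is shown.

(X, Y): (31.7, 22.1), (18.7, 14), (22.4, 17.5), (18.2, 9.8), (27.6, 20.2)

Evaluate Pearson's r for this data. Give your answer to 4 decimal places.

n = 5, ΣX = 118.6, ΣY = 83.6, ΣX² = 2949.34, ΣY² = 1494.74, ΣXY = 2090.25
nΣXY − ΣXΣY = 10451.25 − 9914.96 = 536.29
nΣX² − (ΣX)² = 14746.7 − 14065.96 = 680.74; nΣY² − (ΣY)² = 7473.7 − 6988.96 = 484.74
r = 536.29 / √(680.74 × 484.74) = 536.29 / 574.4405 ≈ 0.9336

0.9336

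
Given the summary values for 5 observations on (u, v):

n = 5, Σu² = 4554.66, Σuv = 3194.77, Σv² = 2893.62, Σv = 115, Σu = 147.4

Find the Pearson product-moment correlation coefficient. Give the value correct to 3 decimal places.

r = (nΣuv − ΣuΣv) / √[(nΣu² − (Σu)²)(nΣv² − (Σv)²)]
Numerator: 5×3194.77 − 147.4×115 = -977.15
Denominator: √[(22773.3 − 21726.76)(14468.1 − 13225)] = √[1046.54 × 1243.1] = 1140.5936
r = -977.15 / 1140.5936 ≈ -0.857

-0.857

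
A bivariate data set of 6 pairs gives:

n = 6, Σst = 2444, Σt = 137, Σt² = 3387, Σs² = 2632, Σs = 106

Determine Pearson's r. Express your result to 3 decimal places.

r = (nΣst − ΣsΣt) / √[(nΣs² − (Σs)²)(nΣt² − (Σt)²)]
Numerator: 6×2444 − 106×137 = 142
Denominator: √[(15792 − 11236)(20322 − 18769)] = √[4556 × 1553] = 2659.9752
r = 142 / 2659.9752 ≈ 0.053

0.053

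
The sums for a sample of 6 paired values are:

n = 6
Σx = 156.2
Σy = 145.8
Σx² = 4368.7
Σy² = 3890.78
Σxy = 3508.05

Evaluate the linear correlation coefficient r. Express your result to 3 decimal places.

-0.887

r = (nΣxy − ΣxΣy) / √[(nΣx² − (Σx)²)(nΣy² − (Σy)²)]
Numerator: 6×3508.05 − 156.2×145.8 = -1725.66
Denominator: √[(26212.2 − 24398.44)(23344.68 − 21257.64)] = √[1813.76 × 2087.04] = 1945.6078
r = -1725.66 / 1945.6078 ≈ -0.887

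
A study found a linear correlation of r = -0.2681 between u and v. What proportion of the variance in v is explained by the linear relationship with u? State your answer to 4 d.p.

0.0719

r² = (-0.2681)² = 0.0719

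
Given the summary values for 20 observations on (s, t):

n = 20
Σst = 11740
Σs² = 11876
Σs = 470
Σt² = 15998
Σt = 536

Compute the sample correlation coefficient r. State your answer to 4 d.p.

r = (nΣst − ΣsΣt) / √[(nΣs² − (Σs)²)(nΣt² − (Σt)²)]
Numerator: 20×11740 − 470×536 = -17120
Denominator: √[(237520 − 220900)(319960 − 287296)] = √[16620 × 32664] = 23299.6927
r = -17120 / 23299.6927 ≈ -0.7348

-0.7348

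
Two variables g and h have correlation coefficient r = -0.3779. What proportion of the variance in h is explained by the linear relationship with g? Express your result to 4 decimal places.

0.1428

r² = (-0.3779)² = 0.1428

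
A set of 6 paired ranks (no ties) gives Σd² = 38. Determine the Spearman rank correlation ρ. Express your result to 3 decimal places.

-0.086

ρ = 1 − 6Σd² / [n(n²−1)] = 1 − 6×38 / (6×35)
  = 1 − 228/210 = 1 − 1.0857 ≈ -0.086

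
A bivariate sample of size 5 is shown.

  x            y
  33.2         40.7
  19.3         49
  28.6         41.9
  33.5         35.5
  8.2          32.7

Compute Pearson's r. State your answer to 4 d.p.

n = 5, Σx = 122.8, Σy = 199.8, Σx² = 3482.18, Σy² = 8142.64, Σxy = 4952.67
nΣxy − ΣxΣy = 24763.35 − 24535.44 = 227.91
nΣx² − (Σx)² = 17410.9 − 15079.84 = 2331.06; nΣy² − (Σy)² = 40713.2 − 39920.04 = 793.16
r = 227.91 / √(2331.06 × 793.16) = 227.91 / 1359.7439 ≈ 0.1676

0.1676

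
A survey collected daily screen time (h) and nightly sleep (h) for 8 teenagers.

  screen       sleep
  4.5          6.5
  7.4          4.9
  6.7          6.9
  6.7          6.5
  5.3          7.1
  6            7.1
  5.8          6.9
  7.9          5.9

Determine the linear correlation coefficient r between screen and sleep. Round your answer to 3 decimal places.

n = 8, Σx = 50.3, Σy = 51.8, Σx² = 324.93, Σy² = 339.36, Σxy = 322.15
nΣxy − ΣxΣy = 2577.2 − 2605.54 = -28.34
nΣx² − (Σx)² = 2599.44 − 2530.09 = 69.35; nΣy² − (Σy)² = 2714.88 − 2683.24 = 31.64
r = -28.34 / √(69.35 × 31.64) = -28.34 / 46.8427 ≈ -0.605

-0.605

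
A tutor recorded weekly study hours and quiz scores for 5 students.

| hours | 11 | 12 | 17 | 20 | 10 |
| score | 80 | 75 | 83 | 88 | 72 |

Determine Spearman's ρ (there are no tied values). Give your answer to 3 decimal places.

0.900

Rank hours: 2, 3, 4, 5, 1
Rank score: 3, 2, 4, 5, 1
d = rank(hours) − rank(score): -1, 1, 0, 0, 0; Σd² = 2
ρ = 1 − 6Σd² / [n(n²−1)] = 1 − 6×2 / (5×24) = 1 − 12/120 ≈ 0.900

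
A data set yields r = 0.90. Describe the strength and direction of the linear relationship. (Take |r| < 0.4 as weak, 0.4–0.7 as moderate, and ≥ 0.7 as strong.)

strong positive

r = 0.90 > 0 so the relationship is positive.
|r| = 0.90, which falls in the strong range.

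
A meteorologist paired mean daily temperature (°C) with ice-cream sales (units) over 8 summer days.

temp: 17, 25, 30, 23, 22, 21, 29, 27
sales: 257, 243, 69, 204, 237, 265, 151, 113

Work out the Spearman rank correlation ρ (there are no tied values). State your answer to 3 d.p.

-0.881

Rank temp: 1, 5, 8, 4, 3, 2, 7, 6
Rank sales: 7, 6, 1, 4, 5, 8, 3, 2
d = rank(temp) − rank(sales): -6, -1, 7, 0, -2, -6, 4, 4; Σd² = 158
ρ = 1 − 6Σd² / [n(n²−1)] = 1 − 6×158 / (8×63) = 1 − 948/504 ≈ -0.881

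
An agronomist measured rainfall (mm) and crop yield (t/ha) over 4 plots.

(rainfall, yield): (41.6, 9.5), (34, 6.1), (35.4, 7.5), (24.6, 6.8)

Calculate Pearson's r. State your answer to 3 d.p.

0.705

n = 4, Σx = 135.6, Σy = 29.9, Σx² = 4744.88, Σy² = 229.95, Σxy = 1035.38
nΣxy − ΣxΣy = 4141.52 − 4054.44 = 87.08
nΣx² − (Σx)² = 18979.52 − 18387.36 = 592.16; nΣy² − (Σy)² = 919.8 − 894.01 = 25.79
r = 87.08 / √(592.16 × 25.79) = 87.08 / 123.5792 ≈ 0.705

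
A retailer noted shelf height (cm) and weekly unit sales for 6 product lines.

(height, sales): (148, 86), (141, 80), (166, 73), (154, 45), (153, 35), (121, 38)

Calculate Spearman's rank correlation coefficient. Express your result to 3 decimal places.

-0.029

Rank height: 3, 2, 6, 5, 4, 1
Rank sales: 6, 5, 4, 3, 1, 2
d = rank(height) − rank(sales): -3, -3, 2, 2, 3, -1; Σd² = 36
ρ = 1 − 6Σd² / [n(n²−1)] = 1 − 6×36 / (6×35) = 1 − 216/210 ≈ -0.029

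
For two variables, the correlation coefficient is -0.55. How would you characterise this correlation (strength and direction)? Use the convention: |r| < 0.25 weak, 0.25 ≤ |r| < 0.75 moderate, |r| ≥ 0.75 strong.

r = -0.55 < 0 so the relationship is negative.
|r| = 0.55, which falls in the moderate range.

moderate negative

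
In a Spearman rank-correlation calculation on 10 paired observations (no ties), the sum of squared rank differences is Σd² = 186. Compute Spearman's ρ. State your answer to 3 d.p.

-0.127

ρ = 1 − 6Σd² / [n(n²−1)] = 1 − 6×186 / (10×99)
  = 1 − 1116/990 = 1 − 1.1273 ≈ -0.127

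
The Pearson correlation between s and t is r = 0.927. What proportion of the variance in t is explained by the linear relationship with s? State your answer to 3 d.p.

0.859

r² = (0.927)² = 0.859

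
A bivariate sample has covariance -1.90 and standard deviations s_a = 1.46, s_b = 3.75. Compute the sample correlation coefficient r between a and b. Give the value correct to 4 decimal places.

r = Cov(a,b) / (s_a · s_b) = -1.90 / (1.46 × 3.75)
  = -1.90 / 5.4750 ≈ -0.3470

-0.3470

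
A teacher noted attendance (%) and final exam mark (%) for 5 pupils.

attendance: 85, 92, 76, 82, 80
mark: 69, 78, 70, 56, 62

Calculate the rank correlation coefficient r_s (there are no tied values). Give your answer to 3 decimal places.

0.300

Rank attendance: 4, 5, 1, 3, 2
Rank mark: 3, 5, 4, 1, 2
d = rank(attendance) − rank(mark): 1, 0, -3, 2, 0; Σd² = 14
ρ = 1 − 6Σd² / [n(n²−1)] = 1 − 6×14 / (5×24) = 1 − 84/120 ≈ 0.300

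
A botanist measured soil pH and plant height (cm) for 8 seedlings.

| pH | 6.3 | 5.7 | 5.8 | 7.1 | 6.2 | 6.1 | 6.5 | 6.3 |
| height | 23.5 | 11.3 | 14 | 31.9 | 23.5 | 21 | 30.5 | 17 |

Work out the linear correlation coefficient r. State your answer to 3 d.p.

0.892

n = 8, Σx = 50, Σy = 172.7, Σx² = 313.82, Σy² = 4106.05, Σxy = 1099.3
nΣxy − ΣxΣy = 8794.4 − 8635 = 159.4
nΣx² − (Σx)² = 2510.56 − 2500 = 10.56; nΣy² − (Σy)² = 32848.4 − 29825.29 = 3023.11
r = 159.4 / √(10.56 × 3023.11) = 159.4 / 178.6730 ≈ 0.892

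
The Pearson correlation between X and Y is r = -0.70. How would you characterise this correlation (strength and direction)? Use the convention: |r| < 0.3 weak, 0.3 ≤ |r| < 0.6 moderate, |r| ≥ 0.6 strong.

r = -0.70 < 0 so the relationship is negative.
|r| = 0.70, which falls in the strong range.

strong negative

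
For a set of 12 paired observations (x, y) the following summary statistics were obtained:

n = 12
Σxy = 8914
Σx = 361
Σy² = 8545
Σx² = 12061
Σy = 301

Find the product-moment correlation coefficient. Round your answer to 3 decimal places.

r = (nΣxy − ΣxΣy) / √[(nΣx² − (Σx)²)(nΣy² − (Σy)²)]
Numerator: 12×8914 − 361×301 = -1693
Denominator: √[(144732 − 130321)(102540 − 90601)] = √[14411 × 11939] = 13116.8948
r = -1693 / 13116.8948 ≈ -0.129

-0.129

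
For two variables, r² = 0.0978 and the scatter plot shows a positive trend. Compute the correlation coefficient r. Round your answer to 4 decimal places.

0.3127

|r| = √0.0978 = 0.3127
The association is positive, so r = 0.3127.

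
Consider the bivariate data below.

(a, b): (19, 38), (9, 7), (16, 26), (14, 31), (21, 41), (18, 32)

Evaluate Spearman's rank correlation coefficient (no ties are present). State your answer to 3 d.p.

Rank a: 5, 1, 3, 2, 6, 4
Rank b: 5, 1, 2, 3, 6, 4
d = rank(a) − rank(b): 0, 0, 1, -1, 0, 0; Σd² = 2
ρ = 1 − 6Σd² / [n(n²−1)] = 1 − 6×2 / (6×35) = 1 − 12/210 ≈ 0.943

0.943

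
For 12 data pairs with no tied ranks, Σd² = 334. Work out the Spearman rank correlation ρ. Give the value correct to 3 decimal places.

ρ = 1 − 6Σd² / [n(n²−1)] = 1 − 6×334 / (12×143)
  = 1 − 2004/1716 = 1 − 1.1678 ≈ -0.168

-0.168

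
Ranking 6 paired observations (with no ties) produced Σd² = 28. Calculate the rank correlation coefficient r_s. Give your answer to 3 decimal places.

ρ = 1 − 6Σd² / [n(n²−1)] = 1 − 6×28 / (6×35)
  = 1 − 168/210 = 1 − 0.8000 ≈ 0.200

0.200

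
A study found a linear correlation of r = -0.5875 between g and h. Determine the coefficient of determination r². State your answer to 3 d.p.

0.345

r² = (-0.5875)² = 0.345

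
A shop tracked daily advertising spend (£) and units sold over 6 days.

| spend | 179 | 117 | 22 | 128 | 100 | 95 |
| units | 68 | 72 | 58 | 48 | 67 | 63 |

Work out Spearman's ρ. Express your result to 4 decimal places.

0.3143

Rank spend: 6, 4, 1, 5, 3, 2
Rank units: 5, 6, 2, 1, 4, 3
d = rank(spend) − rank(units): 1, -2, -1, 4, -1, -1; Σd² = 24
ρ = 1 − 6Σd² / [n(n²−1)] = 1 − 6×24 / (6×35) = 1 − 144/210 ≈ 0.3143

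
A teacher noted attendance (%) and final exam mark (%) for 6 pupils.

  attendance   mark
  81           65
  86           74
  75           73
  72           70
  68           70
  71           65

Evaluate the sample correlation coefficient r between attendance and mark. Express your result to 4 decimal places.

0.2733

n = 6, Σx = 453, Σy = 417, Σx² = 34431, Σy² = 29055, Σxy = 31519
nΣxy − ΣxΣy = 189114 − 188901 = 213
nΣx² − (Σx)² = 206586 − 205209 = 1377; nΣy² − (Σy)² = 174330 − 173889 = 441
r = 213 / √(1377 × 441) = 213 / 779.2670 ≈ 0.2733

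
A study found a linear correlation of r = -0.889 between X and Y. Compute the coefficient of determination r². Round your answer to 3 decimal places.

r² = (-0.889)² = 0.790

0.790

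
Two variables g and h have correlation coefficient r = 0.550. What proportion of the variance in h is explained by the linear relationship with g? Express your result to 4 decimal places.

0.3025

r² = (0.550)² = 0.3025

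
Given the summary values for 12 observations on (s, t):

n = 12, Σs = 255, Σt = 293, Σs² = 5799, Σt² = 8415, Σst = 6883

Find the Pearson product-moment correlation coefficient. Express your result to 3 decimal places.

r = (nΣst − ΣsΣt) / √[(nΣs² − (Σs)²)(nΣt² − (Σt)²)]
Numerator: 12×6883 − 255×293 = 7881
Denominator: √[(69588 − 65025)(100980 − 85849)] = √[4563 × 15131] = 8309.1969
r = 7881 / 8309.1969 ≈ 0.948

0.948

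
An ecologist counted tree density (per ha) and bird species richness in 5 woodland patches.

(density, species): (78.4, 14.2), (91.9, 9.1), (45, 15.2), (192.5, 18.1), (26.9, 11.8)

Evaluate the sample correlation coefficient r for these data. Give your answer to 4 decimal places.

n = 5, Σx = 434.7, Σy = 68.4, Σx² = 54397.03, Σy² = 982.34, Σxy = 6435.24
nΣxy − ΣxΣy = 32176.2 − 29733.48 = 2442.72
nΣx² − (Σx)² = 271985.15 − 188964.09 = 83021.06; nΣy² − (Σy)² = 4911.7 − 4678.56 = 233.14
r = 2442.72 / √(83021.06 × 233.14) = 2442.72 / 4399.4920 ≈ 0.5552

0.5552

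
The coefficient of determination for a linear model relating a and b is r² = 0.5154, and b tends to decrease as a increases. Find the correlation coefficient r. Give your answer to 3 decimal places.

|r| = √0.5154 = 0.718
The association is negative, so r = −0.718.

-0.718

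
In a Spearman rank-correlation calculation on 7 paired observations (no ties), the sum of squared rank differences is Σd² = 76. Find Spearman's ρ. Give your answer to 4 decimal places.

-0.3571

ρ = 1 − 6Σd² / [n(n²−1)] = 1 − 6×76 / (7×48)
  = 1 − 456/336 = 1 − 1.35714 ≈ -0.3571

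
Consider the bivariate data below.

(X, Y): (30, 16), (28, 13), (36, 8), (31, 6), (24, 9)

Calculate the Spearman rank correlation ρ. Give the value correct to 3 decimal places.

Rank X: 3, 2, 5, 4, 1
Rank Y: 5, 4, 2, 1, 3
d = rank(X) − rank(Y): -2, -2, 3, 3, -2; Σd² = 30
ρ = 1 − 6Σd² / [n(n²−1)] = 1 − 6×30 / (5×24) = 1 − 180/120 ≈ -0.500

-0.500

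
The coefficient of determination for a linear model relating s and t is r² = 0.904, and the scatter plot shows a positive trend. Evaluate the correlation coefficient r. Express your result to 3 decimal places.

|r| = √0.904 = 0.951
The association is positive, so r = 0.951.

0.951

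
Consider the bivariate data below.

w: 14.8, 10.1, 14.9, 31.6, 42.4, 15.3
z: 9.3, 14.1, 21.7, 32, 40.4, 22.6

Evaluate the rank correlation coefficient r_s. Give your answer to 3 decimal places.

Rank w: 2, 1, 3, 5, 6, 4
Rank z: 1, 2, 3, 5, 6, 4
d = rank(w) − rank(z): 1, -1, 0, 0, 0, 0; Σd² = 2
ρ = 1 − 6Σd² / [n(n²−1)] = 1 − 6×2 / (6×35) = 1 − 12/210 ≈ 0.943

0.943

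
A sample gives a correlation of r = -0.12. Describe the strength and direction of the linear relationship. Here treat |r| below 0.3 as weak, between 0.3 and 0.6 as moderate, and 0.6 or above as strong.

r = -0.12 < 0 so the relationship is negative.
|r| = 0.12, which falls in the weak range.

weak negative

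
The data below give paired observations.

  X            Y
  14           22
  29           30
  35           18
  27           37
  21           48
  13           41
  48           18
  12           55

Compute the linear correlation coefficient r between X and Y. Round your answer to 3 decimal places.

-0.669

n = 8, ΣX = 199, ΣY = 269, ΣX² = 6049, ΣY² = 10411, ΣXY = 5872
nΣXY − ΣXΣY = 46976 − 53531 = -6555
nΣX² − (ΣX)² = 48392 − 39601 = 8791; nΣY² − (ΣY)² = 83288 − 72361 = 10927
r = -6555 / √(8791 × 10927) = -6555 / 9800.9825 ≈ -0.669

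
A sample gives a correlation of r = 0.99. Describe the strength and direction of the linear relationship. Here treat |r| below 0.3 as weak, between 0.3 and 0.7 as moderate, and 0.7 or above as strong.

strong positive

r = 0.99 > 0 so the relationship is positive.
|r| = 0.99, which falls in the strong range.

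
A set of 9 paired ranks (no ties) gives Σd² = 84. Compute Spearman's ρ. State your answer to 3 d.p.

ρ = 1 − 6Σd² / [n(n²−1)] = 1 − 6×84 / (9×80)
  = 1 − 504/720 = 1 − 0.7000 ≈ 0.300

0.300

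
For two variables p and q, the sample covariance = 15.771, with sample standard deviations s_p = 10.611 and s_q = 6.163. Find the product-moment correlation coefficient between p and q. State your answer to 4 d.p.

r = Cov(p,q) / (s_p · s_q) = 15.771 / (10.611 × 6.163)
  = 15.771 / 65.3956 ≈ 0.2412

0.2412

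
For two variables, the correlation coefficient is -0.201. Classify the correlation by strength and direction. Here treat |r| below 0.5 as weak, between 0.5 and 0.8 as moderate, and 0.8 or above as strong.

weak negative

r = -0.201 < 0 so the relationship is negative.
|r| = 0.201, which falls in the weak range.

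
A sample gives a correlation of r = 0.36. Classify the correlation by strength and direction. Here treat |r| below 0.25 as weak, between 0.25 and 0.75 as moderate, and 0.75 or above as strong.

r = 0.36 > 0 so the relationship is positive.
|r| = 0.36, which falls in the moderate range.

moderate positive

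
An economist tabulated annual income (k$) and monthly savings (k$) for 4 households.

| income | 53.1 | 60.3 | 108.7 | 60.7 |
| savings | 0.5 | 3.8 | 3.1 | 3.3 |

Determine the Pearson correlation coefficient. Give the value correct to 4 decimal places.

0.3214

n = 4, Σx = 282.8, Σy = 10.7, Σx² = 21955.88, Σy² = 35.19, Σxy = 792.97
nΣxy − ΣxΣy = 3171.88 − 3025.96 = 145.92
nΣx² − (Σx)² = 87823.52 − 79975.84 = 7847.68; nΣy² − (Σy)² = 140.76 − 114.49 = 26.27
r = 145.92 / √(7847.68 × 26.27) = 145.92 / 454.0469 ≈ 0.3214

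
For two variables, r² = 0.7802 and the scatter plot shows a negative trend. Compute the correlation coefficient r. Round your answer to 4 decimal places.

|r| = √0.7802 = 0.8833
The association is negative, so r = −0.8833.

-0.8833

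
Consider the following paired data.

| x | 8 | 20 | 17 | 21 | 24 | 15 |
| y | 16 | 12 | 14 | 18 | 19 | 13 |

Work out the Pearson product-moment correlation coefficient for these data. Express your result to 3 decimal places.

0.318

n = 6, Σx = 105, Σy = 92, Σx² = 1995, Σy² = 1450, Σxy = 1635
nΣxy − ΣxΣy = 9810 − 9660 = 150
nΣx² − (Σx)² = 11970 − 11025 = 945; nΣy² − (Σy)² = 8700 − 8464 = 236
r = 150 / √(945 × 236) = 150 / 472.2499 ≈ 0.318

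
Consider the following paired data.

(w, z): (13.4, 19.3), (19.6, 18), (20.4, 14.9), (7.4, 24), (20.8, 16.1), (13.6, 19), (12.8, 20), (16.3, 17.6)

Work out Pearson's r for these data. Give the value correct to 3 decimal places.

-0.944

n = 8, Σw = 124.3, Σz = 148.9, Σw² = 2081.77, Σz² = 2824.47, Σwz = 2229.14
nΣwz − ΣwΣz = 17833.12 − 18508.27 = -675.15
nΣw² − (Σw)² = 16654.16 − 15450.49 = 1203.67; nΣz² − (Σz)² = 22595.76 − 22171.21 = 424.55
r = -675.15 / √(1203.67 × 424.55) = -675.15 / 714.8553 ≈ -0.944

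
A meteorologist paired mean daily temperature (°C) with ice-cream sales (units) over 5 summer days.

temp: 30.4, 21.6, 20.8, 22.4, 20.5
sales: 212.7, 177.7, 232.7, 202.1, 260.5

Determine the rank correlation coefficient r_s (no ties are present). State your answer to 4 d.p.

Rank temp: 5, 3, 2, 4, 1
Rank sales: 3, 1, 4, 2, 5
d = rank(temp) − rank(sales): 2, 2, -2, 2, -4; Σd² = 32
ρ = 1 − 6Σd² / [n(n²−1)] = 1 − 6×32 / (5×24) = 1 − 192/120 ≈ -0.6000

-0.6000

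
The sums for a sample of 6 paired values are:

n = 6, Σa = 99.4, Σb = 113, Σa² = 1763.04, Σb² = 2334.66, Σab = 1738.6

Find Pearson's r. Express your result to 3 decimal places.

r = (nΣab − ΣaΣb) / √[(nΣa² − (Σa)²)(nΣb² − (Σb)²)]
Numerator: 6×1738.6 − 99.4×113 = -800.6
Denominator: √[(10578.24 − 9880.36)(14007.96 − 12769)] = √[697.88 × 1238.96] = 929.8631
r = -800.6 / 929.8631 ≈ -0.861

-0.861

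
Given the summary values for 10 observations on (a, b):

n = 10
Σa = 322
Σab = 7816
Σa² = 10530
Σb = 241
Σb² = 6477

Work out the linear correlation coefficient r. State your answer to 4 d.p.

r = (nΣab − ΣaΣb) / √[(nΣa² − (Σa)²)(nΣb² − (Σb)²)]
Numerator: 10×7816 − 322×241 = 558
Denominator: √[(105300 − 103684)(64770 − 58081)] = √[1616 × 6689] = 3287.7688
r = 558 / 3287.7688 ≈ 0.1697

0.1697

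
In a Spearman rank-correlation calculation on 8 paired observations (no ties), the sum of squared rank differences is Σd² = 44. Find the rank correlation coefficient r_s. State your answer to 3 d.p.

0.476

ρ = 1 − 6Σd² / [n(n²−1)] = 1 − 6×44 / (8×63)
  = 1 − 264/504 = 1 − 0.5238 ≈ 0.476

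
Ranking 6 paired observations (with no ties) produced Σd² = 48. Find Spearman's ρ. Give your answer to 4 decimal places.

-0.3714

ρ = 1 − 6Σd² / [n(n²−1)] = 1 − 6×48 / (6×35)
  = 1 − 288/210 = 1 − 1.37143 ≈ -0.3714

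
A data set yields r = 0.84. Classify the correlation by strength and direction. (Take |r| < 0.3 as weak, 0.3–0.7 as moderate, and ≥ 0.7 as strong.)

strong positive

r = 0.84 > 0 so the relationship is positive.
|r| = 0.84, which falls in the strong range.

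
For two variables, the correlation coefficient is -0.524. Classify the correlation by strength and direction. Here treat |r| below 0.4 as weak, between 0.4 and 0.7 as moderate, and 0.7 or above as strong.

moderate negative

r = -0.524 < 0 so the relationship is negative.
|r| = 0.524, which falls in the moderate range.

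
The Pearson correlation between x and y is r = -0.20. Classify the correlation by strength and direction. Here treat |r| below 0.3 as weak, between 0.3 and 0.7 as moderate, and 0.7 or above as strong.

r = -0.20 < 0 so the relationship is negative.
|r| = 0.20, which falls in the weak range.

weak negative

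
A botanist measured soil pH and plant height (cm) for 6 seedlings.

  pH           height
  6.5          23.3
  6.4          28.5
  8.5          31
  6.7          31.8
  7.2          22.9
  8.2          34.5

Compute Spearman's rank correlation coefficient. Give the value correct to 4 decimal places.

0.3714

Rank pH: 2, 1, 6, 3, 4, 5
Rank height: 2, 3, 4, 5, 1, 6
d = rank(pH) − rank(height): 0, -2, 2, -2, 3, -1; Σd² = 22
ρ = 1 − 6Σd² / [n(n²−1)] = 1 − 6×22 / (6×35) = 1 − 132/210 ≈ 0.3714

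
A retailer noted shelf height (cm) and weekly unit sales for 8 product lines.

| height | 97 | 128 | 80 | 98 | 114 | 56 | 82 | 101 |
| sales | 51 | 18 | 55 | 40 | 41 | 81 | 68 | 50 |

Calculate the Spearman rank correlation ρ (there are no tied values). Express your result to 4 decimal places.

-0.9048

Rank height: 4, 8, 2, 5, 7, 1, 3, 6
Rank sales: 5, 1, 6, 2, 3, 8, 7, 4
d = rank(height) − rank(sales): -1, 7, -4, 3, 4, -7, -4, 2; Σd² = 160
ρ = 1 − 6Σd² / [n(n²−1)] = 1 − 6×160 / (8×63) = 1 − 960/504 ≈ -0.9048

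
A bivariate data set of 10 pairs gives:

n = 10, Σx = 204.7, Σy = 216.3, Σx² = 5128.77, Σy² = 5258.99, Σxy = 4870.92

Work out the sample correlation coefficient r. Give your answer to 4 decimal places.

r = (nΣxy − ΣxΣy) / √[(nΣx² − (Σx)²)(nΣy² − (Σy)²)]
Numerator: 10×4870.92 − 204.7×216.3 = 4432.59
Denominator: √[(51287.7 − 41902.09)(52589.9 − 46785.69)] = √[9385.61 × 5804.21] = 7380.7893
r = 4432.59 / 7380.7893 ≈ 0.6006

0.6006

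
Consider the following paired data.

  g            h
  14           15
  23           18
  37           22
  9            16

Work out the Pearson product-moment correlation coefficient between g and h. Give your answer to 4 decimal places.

n = 4, Σg = 83, Σh = 71, Σg² = 2175, Σh² = 1289, Σgh = 1582
nΣgh − ΣgΣh = 6328 − 5893 = 435
nΣg² − (Σg)² = 8700 − 6889 = 1811; nΣh² − (Σh)² = 5156 − 5041 = 115
r = 435 / √(1811 × 115) = 435 / 456.3606 ≈ 0.9532

0.9532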